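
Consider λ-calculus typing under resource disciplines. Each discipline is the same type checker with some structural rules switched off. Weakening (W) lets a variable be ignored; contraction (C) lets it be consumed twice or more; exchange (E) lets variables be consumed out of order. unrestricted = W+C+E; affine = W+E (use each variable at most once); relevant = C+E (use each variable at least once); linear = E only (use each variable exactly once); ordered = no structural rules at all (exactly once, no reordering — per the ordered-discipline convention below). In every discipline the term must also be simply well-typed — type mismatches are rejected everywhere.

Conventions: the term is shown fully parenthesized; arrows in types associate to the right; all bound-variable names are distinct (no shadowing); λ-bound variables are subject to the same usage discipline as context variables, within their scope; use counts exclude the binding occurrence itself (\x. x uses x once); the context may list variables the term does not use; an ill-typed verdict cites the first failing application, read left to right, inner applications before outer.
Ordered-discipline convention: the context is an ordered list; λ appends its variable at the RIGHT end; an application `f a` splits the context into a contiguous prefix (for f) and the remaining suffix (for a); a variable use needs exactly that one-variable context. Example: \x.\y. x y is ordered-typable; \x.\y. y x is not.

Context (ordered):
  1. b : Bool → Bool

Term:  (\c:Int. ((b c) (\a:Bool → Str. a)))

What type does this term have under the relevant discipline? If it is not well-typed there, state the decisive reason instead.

not well-typed under relevant — not simply typable
counts: b: 1×, c [bound]: 1×, a [bound]: 1×
uses in reading order: b, c, a
typing: ill-typed: a function awaiting Bool gets Int
summary: ordered ✗ · linear ✗ · affine ✗ · relevant ✗ · unrestricted ✗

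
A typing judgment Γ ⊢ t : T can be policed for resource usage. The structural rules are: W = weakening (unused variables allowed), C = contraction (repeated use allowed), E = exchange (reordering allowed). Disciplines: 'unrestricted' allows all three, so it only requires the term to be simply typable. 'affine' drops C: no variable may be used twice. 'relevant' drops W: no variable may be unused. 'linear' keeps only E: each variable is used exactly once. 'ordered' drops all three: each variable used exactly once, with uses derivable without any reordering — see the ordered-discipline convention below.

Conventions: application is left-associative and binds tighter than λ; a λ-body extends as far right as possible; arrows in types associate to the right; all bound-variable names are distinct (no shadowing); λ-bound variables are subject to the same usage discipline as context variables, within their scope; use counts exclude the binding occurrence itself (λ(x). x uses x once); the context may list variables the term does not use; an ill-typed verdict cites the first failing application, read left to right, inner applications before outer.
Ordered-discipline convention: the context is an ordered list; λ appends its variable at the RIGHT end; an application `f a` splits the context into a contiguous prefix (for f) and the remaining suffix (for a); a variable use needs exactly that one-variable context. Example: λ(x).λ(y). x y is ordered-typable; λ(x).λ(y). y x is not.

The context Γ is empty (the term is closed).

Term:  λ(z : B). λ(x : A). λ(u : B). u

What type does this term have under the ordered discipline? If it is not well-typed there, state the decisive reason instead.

not well-typed under ordered — z, x never used (weakening)
use counts: z [bound]=0, x [bound]=0, u [bound]=1
use order (left to right): u
typing: well-typed at B → A → B → B
all disciplines: ordered ✗; linear ✗; affine ✓; relevant ✗; unrestricted ✓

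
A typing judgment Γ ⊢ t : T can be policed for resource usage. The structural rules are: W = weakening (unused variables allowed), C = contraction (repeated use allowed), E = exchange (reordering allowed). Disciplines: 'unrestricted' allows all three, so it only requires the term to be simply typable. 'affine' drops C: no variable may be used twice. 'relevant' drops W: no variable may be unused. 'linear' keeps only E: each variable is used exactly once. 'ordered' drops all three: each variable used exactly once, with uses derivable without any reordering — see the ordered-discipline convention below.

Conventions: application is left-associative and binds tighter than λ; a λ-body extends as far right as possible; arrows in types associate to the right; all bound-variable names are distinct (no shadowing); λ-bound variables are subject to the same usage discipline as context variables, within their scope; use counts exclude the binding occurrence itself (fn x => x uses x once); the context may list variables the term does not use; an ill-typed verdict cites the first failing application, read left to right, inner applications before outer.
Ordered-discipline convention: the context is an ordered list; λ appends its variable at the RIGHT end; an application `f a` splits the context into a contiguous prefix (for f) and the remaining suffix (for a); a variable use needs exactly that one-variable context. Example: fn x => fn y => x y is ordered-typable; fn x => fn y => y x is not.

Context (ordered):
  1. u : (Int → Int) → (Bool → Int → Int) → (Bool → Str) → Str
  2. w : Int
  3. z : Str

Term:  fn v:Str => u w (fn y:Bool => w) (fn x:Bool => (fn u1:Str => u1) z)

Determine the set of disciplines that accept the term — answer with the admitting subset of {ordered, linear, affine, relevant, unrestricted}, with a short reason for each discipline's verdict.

admitted by: none
usage: u: 1×, w: 2×, z: 1×, v (λ-bound): 0×, y (λ-bound): 0×, x (λ-bound): 0×, u1 (λ-bound): 1×
uses in reading order: u, w, w, u1, z
typing: ill-typed: a function awaiting Int → Int gets Int
ordered: ✗, fails simple typing
linear: ✗, a type mismatch blocks all five
affine: ✗, the type mismatch rejects it
relevant: ✗, not simply typable
unrestricted: ✗, fails simple typing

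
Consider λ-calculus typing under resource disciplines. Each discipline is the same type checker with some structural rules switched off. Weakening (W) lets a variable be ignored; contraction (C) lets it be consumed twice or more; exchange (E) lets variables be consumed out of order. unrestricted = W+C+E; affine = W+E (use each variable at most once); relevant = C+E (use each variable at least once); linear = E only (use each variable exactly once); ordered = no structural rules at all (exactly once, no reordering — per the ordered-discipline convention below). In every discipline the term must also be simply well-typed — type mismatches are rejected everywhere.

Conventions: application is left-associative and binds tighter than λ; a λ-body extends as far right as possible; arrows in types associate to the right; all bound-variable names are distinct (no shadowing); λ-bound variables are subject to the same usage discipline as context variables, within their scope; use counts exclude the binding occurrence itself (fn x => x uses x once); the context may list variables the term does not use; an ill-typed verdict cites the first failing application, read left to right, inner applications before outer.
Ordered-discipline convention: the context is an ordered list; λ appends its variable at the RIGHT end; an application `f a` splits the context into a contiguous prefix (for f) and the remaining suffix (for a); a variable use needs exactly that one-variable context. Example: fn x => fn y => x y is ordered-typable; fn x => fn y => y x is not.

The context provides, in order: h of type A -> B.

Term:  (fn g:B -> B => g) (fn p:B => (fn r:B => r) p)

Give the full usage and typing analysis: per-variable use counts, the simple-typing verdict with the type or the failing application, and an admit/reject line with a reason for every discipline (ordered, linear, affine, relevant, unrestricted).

counts: h: 0; g [bound]: 1; p [bound]: 1; r [bound]: 1
left-to-right use order: g, r, p
typing: well-typed — term : B -> B
ordered ✗ (h left unused)
linear ✗ (h left unused)
affine ✓ (at most one use each (h, g, p, r))
relevant ✗ (h left unused)
unrestricted ✓ (well-typed at B -> B; no restrictions here)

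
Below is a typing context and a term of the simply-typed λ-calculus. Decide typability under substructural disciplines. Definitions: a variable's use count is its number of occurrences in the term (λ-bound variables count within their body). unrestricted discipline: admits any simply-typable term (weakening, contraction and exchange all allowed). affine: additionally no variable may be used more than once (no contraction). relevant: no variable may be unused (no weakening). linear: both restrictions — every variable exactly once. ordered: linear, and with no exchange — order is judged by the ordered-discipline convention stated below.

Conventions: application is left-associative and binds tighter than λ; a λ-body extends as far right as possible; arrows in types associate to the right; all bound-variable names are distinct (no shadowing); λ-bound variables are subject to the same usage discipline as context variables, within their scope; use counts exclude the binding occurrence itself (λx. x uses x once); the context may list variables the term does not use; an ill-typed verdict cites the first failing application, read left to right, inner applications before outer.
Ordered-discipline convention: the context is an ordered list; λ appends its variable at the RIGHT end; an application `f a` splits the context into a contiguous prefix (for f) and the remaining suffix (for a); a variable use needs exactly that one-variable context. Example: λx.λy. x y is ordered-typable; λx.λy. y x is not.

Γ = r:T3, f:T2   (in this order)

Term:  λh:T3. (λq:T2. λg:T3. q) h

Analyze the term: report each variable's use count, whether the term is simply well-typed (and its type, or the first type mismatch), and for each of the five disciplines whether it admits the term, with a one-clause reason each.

use counts: r: 0×; f: 0×; h (λ-bound): 1×; q (λ-bound): 1×; g (λ-bound): 0×
order of uses: q, h
typing: ill-typed: argument of type T3 where T2 is required
ordered: ✗, the type mismatch rejects it
linear: ✗, not simply typable
affine: ✗, fails simple typing
relevant: ✗, a type mismatch blocks all five
unrestricted: ✗, the type mismatch rejects it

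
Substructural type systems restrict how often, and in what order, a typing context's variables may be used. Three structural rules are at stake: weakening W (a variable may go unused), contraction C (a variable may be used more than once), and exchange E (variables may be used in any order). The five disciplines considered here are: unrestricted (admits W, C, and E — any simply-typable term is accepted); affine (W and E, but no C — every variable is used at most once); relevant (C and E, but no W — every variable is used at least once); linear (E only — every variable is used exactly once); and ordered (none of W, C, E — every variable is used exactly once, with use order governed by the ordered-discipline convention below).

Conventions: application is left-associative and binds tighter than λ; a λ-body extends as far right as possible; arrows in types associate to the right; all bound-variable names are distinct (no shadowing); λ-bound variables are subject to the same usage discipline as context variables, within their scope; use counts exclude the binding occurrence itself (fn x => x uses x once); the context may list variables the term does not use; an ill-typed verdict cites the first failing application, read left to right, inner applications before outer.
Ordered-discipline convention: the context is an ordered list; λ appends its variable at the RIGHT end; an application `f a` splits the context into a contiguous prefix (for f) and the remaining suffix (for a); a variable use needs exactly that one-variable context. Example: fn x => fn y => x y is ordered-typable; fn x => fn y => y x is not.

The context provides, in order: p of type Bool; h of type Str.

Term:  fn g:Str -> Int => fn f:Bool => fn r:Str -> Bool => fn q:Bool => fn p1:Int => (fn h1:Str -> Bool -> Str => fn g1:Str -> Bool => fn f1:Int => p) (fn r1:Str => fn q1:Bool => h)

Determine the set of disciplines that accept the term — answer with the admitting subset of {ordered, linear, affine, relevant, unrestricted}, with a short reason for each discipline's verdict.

admitting disciplines: affine, unrestricted
use counts: p: 1, h: 1, g (bound): 0, f (bound): 0, r (bound): 0, q (bound): 0, p1 (bound): 0, h1 (bound): 0, g1 (bound): 0, f1 (bound): 0, r1 (bound): 0, q1 (bound): 0
left-to-right use order: p, h
typing: the term checks, with type (Str -> Int) -> Bool -> (Str -> Bool) -> Bool -> Int -> (Str -> Bool) -> Int -> Bool
ordered: ✗ — g, f, r, q, p1, h1, g1, f1, r1, q1 left unused
linear: ✗ — g, f, r, q, p1, h1, g1, f1, r1, q1 left unused
affine: ✓ — at most one use each (p, h, g, f, r, q, p1, h1, g1, f1, r1, q1)
relevant: ✗ — g, f, r, q, p1, h1, g1, f1, r1, q1 left unused
unrestricted: ✓ — simply typable at (Str -> Int) -> Bool -> (Str -> Bool) -> Bool -> Int -> (Str -> Bool) -> Int -> Bool; W, C, E all held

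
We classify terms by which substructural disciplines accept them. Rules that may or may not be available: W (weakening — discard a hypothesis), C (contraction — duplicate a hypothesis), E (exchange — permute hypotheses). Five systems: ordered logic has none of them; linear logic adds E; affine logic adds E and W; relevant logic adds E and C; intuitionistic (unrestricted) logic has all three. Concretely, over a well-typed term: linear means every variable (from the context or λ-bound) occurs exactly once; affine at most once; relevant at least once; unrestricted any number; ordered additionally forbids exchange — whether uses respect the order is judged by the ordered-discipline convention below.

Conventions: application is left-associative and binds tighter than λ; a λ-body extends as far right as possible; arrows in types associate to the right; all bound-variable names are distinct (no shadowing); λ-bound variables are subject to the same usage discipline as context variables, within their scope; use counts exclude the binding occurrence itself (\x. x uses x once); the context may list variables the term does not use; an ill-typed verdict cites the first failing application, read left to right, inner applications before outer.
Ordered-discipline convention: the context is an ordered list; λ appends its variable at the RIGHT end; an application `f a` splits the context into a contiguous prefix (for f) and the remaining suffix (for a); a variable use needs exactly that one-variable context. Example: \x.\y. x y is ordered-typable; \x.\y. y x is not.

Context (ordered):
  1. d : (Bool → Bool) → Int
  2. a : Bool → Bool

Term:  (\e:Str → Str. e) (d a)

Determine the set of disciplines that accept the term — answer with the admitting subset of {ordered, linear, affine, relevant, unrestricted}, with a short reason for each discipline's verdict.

accepted by: none
variable uses: d ×1; a ×1; e [bound] ×1
use order (left to right): e, d, a
typing: ill-typed: a function awaiting Str → Str gets Int
ordered: ✗ — not simply typable
linear: ✗ — fails simple typing
affine: ✗ — a type mismatch blocks all five
relevant: ✗ — the type mismatch rejects it
unrestricted: ✗ — not simply typable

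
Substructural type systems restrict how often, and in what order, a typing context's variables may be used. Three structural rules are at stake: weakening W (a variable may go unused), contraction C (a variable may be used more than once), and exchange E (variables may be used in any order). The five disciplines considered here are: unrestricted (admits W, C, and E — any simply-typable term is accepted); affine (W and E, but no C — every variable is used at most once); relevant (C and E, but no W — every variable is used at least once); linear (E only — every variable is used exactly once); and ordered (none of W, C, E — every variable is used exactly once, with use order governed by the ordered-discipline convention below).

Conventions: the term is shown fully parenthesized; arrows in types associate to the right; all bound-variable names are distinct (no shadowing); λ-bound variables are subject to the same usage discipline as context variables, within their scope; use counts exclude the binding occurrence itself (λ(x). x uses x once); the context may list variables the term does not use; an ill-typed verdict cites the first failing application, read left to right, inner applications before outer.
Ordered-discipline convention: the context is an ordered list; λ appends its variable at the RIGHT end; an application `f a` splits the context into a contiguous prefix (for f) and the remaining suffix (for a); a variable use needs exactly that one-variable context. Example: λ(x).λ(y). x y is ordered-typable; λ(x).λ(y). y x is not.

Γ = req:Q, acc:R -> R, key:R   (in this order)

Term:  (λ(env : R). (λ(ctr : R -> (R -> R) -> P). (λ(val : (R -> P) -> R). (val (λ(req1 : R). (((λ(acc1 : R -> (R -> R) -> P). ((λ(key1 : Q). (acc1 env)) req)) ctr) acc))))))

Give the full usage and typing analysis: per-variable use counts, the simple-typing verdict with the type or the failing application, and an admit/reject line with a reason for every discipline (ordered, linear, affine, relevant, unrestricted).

usage: req=1; acc=1; key=0; env (λ-bound)=1; ctr (λ-bound)=1; val (λ-bound)=1; req1 (λ-bound)=0; acc1 (λ-bound)=1; key1 (λ-bound)=0
uses in reading order: val, acc1, env, req, ctr, acc
typing: well-typed — term : R -> (R -> (R -> R) -> P) -> ((R -> P) -> R) -> R
ordered ✗ (key, req1, key1 left unused)
linear ✗ (key, req1, key1 left unused)
affine ✓ (no duplicate uses among req, acc, key, env, ctr, val, req1, acc1, key1)
relevant ✗ (key, req1, key1 left unused)
unrestricted ✓ (type-checks (R -> (R -> (R -> R) -> P) -> ((R -> P) -> R) -> R) and nothing is barred)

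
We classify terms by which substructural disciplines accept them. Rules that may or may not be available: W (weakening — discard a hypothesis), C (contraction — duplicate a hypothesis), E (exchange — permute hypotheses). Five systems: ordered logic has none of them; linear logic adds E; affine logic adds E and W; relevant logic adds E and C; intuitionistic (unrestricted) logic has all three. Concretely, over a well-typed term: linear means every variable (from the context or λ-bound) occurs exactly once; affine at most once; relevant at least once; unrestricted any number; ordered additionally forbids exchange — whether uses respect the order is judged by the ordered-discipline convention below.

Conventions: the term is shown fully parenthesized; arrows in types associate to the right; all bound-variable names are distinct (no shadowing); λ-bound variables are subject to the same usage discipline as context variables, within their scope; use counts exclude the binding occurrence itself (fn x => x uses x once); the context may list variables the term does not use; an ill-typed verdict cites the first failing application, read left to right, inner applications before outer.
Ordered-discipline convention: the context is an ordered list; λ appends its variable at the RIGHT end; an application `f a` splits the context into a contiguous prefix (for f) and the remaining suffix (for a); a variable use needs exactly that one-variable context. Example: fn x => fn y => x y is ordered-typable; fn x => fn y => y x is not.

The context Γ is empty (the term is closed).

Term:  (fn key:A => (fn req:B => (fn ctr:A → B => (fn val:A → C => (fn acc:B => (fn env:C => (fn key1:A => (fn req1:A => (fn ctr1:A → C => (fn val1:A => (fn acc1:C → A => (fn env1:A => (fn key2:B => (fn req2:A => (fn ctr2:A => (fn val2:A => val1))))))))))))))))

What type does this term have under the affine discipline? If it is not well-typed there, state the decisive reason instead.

term : A → B → (A → B) → (A → C) → B → C → A → A → (A → C) → A → (C → A) → A → B → A → A → A → A
variable uses: key (λ-bound)=0, req (λ-bound)=0, ctr (λ-bound)=0, val (λ-bound)=0, acc (λ-bound)=0, env (λ-bound)=0, key1 (λ-bound)=0, req1 (λ-bound)=0, ctr1 (λ-bound)=0, val1 (λ-bound)=1, acc1 (λ-bound)=0, env1 (λ-bound)=0, key2 (λ-bound)=0, req2 (λ-bound)=0, ctr2 (λ-bound)=0, val2 (λ-bound)=0
uses in reading order: val1
typing: ✓ — A → B → (A → B) → (A → C) → B → C → A → A → (A → C) → A → (C → A) → A → B → A → A → A → A
per-discipline verdicts: ordered ✗ · linear ✗ · affine ✓ · relevant ✗ · unrestricted ✓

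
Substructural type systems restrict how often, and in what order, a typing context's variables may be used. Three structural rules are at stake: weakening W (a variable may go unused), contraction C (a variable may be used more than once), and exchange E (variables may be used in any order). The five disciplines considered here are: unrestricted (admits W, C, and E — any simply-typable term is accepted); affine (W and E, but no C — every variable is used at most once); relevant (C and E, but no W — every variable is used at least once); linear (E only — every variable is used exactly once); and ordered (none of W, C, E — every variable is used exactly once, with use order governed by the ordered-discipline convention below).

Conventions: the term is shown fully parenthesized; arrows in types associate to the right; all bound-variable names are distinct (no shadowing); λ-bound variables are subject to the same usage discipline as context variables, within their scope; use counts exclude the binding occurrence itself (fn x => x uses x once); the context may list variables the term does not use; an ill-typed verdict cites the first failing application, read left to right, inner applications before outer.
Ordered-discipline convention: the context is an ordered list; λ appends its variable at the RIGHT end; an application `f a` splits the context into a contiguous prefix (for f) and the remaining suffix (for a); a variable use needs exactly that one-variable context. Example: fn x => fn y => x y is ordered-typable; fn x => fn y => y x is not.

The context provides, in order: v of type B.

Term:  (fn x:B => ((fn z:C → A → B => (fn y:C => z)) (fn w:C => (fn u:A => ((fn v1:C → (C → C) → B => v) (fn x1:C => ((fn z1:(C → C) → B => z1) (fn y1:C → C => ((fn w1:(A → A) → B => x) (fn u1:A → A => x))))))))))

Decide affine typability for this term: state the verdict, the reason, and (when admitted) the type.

no — x ×2 used more than once (contraction)
usage: v ×1; x [bound] ×2; z [bound] ×1; y [bound] ×0; w [bound] ×0; u [bound] ×0; v1 [bound] ×0; x1 [bound] ×0; z1 [bound] ×1; y1 [bound] ×0; w1 [bound] ×0; u1 [bound] ×0
left-to-right use order: z, v, z1, x, x
typing: the term checks, with type B → C → C → A → B
across the five disciplines: ordered ✗, linear ✗, affine ✗, relevant ✗, unrestricted ✓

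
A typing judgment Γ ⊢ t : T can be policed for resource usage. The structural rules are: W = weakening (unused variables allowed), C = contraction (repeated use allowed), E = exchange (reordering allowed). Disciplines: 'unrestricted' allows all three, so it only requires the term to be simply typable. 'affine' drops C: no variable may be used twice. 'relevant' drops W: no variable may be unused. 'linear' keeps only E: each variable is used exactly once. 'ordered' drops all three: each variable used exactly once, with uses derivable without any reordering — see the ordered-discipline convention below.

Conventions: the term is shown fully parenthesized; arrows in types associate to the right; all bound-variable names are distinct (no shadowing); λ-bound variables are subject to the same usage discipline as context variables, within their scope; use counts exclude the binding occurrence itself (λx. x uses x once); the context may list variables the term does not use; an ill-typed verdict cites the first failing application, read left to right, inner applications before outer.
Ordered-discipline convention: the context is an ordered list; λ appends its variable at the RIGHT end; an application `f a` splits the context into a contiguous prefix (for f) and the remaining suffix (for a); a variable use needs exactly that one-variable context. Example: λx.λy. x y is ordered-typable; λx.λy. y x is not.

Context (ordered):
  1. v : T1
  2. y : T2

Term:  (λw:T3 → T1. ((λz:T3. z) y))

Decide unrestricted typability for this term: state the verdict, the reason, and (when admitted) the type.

no — the type mismatch rejects it
usage: v: 0; y: 1; w (bound): 0; z (bound): 1
order of uses: z, y
typing: ill-typed: an application expects T3 but receives T2
per-discipline verdicts: ordered ✗, linear ✗, affine ✗, relevant ✗, unrestricted ✗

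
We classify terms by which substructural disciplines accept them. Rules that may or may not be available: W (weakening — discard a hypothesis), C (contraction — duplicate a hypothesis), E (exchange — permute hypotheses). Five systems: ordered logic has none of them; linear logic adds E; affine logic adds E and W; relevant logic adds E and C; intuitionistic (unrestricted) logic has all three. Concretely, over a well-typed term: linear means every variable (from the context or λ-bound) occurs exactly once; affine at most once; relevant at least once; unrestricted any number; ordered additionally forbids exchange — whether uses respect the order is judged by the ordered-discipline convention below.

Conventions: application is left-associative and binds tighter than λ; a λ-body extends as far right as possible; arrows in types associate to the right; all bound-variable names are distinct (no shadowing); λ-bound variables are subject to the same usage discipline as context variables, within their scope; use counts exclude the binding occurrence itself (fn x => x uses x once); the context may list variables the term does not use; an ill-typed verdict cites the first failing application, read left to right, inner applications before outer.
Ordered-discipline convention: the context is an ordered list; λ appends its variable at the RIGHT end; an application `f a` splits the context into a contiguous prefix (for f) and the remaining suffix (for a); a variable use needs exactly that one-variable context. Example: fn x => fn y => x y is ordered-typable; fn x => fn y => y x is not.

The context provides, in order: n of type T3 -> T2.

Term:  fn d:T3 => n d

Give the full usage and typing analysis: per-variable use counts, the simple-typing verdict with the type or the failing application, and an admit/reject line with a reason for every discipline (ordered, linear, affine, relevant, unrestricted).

counts: n: 1; d (λ-bound): 1
left-to-right use order: n, d
typing: well-typed at T3 -> T2
ordered: ✓ — n, d: once each, no exchange needed
linear: ✓ — exactly-once usage across n, d
affine: ✓ — at most one use each (n, d)
relevant: ✓ — every one of n, d appears
unrestricted: ✓ — simply typable at T3 -> T2; W, C, E all held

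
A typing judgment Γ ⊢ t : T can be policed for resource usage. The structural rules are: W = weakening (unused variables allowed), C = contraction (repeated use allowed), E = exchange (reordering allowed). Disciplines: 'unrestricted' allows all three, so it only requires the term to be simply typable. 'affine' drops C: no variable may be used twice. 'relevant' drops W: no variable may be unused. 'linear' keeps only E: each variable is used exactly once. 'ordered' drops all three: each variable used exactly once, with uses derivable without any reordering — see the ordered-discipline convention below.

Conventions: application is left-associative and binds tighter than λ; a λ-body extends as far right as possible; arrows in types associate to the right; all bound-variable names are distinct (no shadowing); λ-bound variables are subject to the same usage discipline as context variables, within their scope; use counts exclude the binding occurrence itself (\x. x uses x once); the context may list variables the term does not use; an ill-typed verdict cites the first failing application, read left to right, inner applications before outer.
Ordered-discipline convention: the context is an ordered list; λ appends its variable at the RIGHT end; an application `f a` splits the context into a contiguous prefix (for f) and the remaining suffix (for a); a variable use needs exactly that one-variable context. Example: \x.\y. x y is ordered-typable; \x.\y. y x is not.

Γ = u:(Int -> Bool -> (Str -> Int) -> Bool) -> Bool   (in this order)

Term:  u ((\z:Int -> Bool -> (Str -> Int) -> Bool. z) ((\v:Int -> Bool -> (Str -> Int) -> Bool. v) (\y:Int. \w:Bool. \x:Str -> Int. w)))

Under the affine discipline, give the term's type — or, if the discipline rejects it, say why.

term : Bool
variable uses: u: 1; z (bound): 1; v (bound): 1; y (bound): 0; w (bound): 1; x (bound): 0
use order (left to right): u, z, v, w
typing: the term checks, with type Bool
across the five disciplines: ordered ✗ · linear ✗ · affine ✓ · relevant ✗ · unrestricted ✓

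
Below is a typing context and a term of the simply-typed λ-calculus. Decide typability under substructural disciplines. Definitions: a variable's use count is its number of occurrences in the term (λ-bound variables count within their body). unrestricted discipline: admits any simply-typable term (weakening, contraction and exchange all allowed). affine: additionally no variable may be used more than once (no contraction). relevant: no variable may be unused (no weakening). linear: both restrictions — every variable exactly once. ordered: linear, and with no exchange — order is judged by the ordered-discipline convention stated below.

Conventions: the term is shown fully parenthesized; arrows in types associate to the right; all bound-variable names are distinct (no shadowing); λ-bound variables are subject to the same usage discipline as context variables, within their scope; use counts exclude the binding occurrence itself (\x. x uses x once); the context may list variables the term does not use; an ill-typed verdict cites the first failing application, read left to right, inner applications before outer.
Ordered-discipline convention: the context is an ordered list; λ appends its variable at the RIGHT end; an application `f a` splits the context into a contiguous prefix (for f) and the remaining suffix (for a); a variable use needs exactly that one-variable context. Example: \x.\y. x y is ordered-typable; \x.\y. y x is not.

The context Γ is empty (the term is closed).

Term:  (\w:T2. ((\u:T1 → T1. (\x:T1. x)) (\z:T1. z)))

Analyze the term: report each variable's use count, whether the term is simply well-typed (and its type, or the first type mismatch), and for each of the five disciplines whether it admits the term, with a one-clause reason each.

usage: w (bound): 0×; u (bound): 0×; x (bound): 1×; z (bound): 1×
uses in reading order: x, z
typing: well-typed at T2 → T1 → T1
ordered: ✗, unused: w, u — weakening required
linear: ✗, unused: w, u — weakening required
affine: ✓, at most one use each (w, u, x, z)
relevant: ✗, unused: w, u — weakening required
unrestricted: ✓, well-typed at T2 → T1 → T1; no restrictions here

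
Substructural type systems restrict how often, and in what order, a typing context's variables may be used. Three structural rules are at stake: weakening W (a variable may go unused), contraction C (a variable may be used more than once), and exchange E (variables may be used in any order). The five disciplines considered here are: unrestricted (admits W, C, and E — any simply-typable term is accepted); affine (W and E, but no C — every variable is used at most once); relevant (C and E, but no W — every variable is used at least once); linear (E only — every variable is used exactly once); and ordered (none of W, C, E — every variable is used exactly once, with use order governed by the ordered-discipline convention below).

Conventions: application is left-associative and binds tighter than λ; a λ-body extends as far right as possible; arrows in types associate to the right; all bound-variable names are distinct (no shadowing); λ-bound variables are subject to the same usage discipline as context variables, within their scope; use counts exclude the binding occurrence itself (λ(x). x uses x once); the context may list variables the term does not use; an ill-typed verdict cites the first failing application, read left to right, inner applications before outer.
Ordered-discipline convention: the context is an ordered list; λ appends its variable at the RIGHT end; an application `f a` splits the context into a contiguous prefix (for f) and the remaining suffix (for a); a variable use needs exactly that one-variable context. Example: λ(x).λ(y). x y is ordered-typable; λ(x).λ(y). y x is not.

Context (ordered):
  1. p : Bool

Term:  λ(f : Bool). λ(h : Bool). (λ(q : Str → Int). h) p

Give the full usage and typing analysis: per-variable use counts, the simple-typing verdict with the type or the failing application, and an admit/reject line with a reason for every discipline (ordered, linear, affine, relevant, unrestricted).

use counts: p: 1; f (λ-bound): 0; h (λ-bound): 1; q (λ-bound): 0
left-to-right use order: h, p
typing: ill-typed: argument of type Bool where Str → Int is required
ordered: ✗, a type mismatch blocks all five
linear: ✗, the type mismatch rejects it
affine: ✗, not simply typable
relevant: ✗, fails simple typing
unrestricted: ✗, a type mismatch blocks all five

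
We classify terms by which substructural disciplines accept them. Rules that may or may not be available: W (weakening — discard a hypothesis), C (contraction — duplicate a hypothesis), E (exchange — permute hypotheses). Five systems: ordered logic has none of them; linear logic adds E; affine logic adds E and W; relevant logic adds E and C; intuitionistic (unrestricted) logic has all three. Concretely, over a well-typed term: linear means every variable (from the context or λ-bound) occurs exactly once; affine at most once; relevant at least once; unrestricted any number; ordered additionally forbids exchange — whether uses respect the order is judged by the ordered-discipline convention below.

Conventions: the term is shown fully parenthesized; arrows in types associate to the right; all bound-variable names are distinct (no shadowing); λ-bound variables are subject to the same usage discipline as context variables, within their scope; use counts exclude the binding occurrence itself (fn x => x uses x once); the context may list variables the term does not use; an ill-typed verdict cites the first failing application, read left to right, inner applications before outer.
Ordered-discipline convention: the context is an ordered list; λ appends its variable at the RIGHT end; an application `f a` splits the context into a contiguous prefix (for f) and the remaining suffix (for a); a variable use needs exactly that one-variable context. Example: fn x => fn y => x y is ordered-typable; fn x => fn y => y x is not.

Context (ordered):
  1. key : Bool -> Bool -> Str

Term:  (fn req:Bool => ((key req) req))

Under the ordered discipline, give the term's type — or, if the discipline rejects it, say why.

not well-typed under ordered — repeated use of req ×2
usage: key: 1×, req (λ-bound): 2×
uses in reading order: key, req, req
typing: the term checks, with type Bool -> Str
all disciplines: ordered ✗ | linear ✗ | affine ✗ | relevant ✓ | unrestricted ✓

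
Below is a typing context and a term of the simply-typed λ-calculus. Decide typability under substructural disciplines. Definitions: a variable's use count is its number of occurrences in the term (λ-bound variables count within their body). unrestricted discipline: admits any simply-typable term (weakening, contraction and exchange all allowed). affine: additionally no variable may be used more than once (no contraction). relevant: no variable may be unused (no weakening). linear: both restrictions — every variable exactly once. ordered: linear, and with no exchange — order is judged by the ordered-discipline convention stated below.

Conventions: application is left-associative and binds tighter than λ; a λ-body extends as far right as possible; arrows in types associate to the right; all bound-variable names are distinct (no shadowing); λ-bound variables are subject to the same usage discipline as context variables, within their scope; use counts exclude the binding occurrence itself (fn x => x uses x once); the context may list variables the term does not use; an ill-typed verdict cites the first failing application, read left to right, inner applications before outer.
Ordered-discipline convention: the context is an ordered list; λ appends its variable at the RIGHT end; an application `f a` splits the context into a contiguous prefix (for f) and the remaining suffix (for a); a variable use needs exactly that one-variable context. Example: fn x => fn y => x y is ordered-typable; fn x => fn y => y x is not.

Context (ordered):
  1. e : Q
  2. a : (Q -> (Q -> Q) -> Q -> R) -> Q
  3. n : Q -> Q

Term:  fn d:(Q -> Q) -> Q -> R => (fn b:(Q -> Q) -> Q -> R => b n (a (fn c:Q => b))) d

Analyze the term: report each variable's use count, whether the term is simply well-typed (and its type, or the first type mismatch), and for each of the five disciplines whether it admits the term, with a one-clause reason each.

variable uses: e ×0; a ×1; n ×1; d [bound] ×1; b [bound] ×2; c [bound] ×0
order of uses: b, n, a, b, d
typing: ✓ — ((Q -> Q) -> Q -> R) -> R
ordered: ✗ — repeated use of b ×2; unused: e, c — weakening required
linear: ✗ — repeated use of b ×2; unused: e, c — weakening required
affine: ✗ — repeated use of b ×2
relevant: ✗ — unused: e, c — weakening required
unrestricted: ✓ — type-checks (((Q -> Q) -> Q -> R) -> R) and nothing is barred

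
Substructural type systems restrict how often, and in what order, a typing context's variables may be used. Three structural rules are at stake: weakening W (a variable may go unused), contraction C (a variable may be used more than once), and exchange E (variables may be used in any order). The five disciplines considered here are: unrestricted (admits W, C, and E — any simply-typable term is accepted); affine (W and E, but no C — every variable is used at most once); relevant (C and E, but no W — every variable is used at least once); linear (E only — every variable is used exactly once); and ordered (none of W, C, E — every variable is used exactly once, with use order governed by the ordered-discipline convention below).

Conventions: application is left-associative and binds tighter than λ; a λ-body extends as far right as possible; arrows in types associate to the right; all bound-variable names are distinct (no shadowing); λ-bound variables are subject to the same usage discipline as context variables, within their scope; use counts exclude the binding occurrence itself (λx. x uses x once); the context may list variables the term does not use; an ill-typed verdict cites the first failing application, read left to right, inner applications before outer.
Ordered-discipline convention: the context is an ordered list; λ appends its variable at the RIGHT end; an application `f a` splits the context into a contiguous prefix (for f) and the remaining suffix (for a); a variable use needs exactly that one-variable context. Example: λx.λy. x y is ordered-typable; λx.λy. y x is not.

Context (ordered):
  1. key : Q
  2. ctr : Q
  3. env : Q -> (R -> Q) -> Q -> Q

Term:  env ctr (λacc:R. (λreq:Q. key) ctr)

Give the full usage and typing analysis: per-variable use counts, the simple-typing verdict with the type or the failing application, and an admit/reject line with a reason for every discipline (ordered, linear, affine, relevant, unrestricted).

counts: key=1, ctr=2, env=1, acc (λ-bound)=0, req (λ-bound)=0
use order (left to right): env, ctr, key, ctr
typing: the term checks, with type Q -> Q
ordered ✗ (needs contraction — ctr ×2; needs weakening: acc, req unused)
linear ✗ (needs contraction — ctr ×2; needs weakening: acc, req unused)
affine ✗ (needs contraction — ctr ×2)
relevant ✗ (needs weakening: acc, req unused)
unrestricted ✓ (simply typable at Q -> Q; W, C, E all held)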